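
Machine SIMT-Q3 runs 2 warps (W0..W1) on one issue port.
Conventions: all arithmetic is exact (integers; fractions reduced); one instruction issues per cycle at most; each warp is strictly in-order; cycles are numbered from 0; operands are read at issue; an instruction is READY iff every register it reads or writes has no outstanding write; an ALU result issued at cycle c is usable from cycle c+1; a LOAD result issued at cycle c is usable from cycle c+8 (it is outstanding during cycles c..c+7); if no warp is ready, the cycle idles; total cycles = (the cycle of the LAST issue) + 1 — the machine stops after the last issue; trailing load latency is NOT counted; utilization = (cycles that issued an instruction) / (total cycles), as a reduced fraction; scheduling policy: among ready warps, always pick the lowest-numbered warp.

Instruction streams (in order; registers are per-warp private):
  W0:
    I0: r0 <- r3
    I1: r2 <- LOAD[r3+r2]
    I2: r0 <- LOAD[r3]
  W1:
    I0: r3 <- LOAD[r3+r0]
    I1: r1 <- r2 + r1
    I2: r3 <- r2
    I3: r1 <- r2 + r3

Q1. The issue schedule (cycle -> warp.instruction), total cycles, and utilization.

cycle 0: W0.I0
cycle 1: W0.I1
cycle 2: W0.I2
cycle 3: W1.I0
cycle 4: W1.I1
cycle 5: idle
cycle 6: idle
cycle 7: idle
cycle 8: idle
cycle 9: idle
cycle 10: idle
cycle 11: W1.I2
cycle 12: W1.I3

Answer: 13 cycles, utilization 7/13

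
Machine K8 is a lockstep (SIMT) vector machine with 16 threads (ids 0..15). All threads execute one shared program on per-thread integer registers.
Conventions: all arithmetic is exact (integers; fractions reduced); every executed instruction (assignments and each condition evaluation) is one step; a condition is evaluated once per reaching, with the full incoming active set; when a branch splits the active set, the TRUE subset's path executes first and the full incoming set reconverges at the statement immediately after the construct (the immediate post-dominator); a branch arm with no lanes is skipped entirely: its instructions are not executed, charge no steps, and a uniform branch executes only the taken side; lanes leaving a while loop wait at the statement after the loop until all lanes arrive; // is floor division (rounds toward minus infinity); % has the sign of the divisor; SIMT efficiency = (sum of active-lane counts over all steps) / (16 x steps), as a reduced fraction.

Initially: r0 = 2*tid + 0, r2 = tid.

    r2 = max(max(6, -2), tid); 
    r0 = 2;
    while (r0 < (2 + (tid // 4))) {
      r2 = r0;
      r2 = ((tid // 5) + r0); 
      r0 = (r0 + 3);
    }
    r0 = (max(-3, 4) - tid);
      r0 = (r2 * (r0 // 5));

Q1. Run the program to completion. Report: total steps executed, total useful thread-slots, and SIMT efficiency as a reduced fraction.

Answer: 9 steps, 128 useful, 8/9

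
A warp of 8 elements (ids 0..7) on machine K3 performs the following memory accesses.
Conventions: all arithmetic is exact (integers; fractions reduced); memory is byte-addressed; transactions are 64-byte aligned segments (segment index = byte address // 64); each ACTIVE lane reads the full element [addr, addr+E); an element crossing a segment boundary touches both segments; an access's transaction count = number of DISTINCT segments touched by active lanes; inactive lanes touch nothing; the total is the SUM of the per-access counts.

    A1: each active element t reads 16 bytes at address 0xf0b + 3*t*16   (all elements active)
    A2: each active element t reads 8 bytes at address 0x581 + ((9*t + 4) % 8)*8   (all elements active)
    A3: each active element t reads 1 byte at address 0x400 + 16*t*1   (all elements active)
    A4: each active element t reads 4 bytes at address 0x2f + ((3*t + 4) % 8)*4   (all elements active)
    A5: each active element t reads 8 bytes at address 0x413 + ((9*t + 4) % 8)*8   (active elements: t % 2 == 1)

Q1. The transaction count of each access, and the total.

A1: 6 transactions
A2: 2 transactions
A3: 2 transactions
A4: 2 transactions
A5: 2 transactions

Answer: 6,2,2,2,2; total 14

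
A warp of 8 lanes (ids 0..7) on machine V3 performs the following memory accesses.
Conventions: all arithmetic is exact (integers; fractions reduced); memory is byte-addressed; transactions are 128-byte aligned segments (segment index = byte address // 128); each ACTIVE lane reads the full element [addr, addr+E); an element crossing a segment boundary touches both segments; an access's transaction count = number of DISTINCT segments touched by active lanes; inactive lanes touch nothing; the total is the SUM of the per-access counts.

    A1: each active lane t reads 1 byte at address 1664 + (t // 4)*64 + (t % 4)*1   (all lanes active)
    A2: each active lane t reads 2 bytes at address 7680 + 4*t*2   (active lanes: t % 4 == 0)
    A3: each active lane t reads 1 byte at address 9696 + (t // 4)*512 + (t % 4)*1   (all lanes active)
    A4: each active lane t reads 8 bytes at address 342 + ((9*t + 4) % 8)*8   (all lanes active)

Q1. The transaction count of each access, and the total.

A1: 1 transaction
A2: 1 transaction
A3: 2 transactions
A4: 2 transactions

Answer: 1,1,2,2; total 6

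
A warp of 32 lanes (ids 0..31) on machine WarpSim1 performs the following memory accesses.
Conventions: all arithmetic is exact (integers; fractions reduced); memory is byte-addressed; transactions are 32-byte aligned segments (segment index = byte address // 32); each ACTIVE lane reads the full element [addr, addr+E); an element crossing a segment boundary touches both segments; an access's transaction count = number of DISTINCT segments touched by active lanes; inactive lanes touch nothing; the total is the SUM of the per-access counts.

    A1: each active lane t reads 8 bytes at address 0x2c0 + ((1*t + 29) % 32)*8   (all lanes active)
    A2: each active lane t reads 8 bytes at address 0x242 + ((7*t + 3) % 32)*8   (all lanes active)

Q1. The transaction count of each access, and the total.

A1: 8 transactions
A2: 9 transactions

Answer: 8,9; total 17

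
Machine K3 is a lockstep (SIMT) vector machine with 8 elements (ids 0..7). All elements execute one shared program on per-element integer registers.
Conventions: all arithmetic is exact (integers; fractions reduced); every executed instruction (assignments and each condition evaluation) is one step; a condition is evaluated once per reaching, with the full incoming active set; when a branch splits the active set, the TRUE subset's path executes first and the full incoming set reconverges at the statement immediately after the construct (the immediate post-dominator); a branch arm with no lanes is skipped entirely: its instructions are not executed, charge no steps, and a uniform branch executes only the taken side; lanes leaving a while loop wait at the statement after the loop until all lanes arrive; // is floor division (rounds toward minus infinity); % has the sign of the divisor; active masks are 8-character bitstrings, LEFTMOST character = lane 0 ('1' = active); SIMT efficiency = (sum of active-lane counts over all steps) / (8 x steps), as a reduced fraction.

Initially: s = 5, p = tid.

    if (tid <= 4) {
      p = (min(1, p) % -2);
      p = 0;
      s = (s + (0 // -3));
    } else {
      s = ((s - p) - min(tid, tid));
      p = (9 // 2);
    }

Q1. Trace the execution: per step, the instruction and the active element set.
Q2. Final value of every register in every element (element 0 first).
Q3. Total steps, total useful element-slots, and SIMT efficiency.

step 0: eval (tid <= 4)              11111111
step 1: p <- (min(1, p) % -2)        11111000
step 2: p <- 0                       11111000
step 3: s <- (s + (0 // -3))         11111000
step 4: s <- ((s - p) - min(tid, tid)) 00000111
step 5: p <- (9 // 2)                00000111

Answer: 6 steps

s: 5,5,5,5,5,-5,-7,-9
p: 0,0,0,0,0,4,4,4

steps = 6; useful = 29; efficiency = 29/48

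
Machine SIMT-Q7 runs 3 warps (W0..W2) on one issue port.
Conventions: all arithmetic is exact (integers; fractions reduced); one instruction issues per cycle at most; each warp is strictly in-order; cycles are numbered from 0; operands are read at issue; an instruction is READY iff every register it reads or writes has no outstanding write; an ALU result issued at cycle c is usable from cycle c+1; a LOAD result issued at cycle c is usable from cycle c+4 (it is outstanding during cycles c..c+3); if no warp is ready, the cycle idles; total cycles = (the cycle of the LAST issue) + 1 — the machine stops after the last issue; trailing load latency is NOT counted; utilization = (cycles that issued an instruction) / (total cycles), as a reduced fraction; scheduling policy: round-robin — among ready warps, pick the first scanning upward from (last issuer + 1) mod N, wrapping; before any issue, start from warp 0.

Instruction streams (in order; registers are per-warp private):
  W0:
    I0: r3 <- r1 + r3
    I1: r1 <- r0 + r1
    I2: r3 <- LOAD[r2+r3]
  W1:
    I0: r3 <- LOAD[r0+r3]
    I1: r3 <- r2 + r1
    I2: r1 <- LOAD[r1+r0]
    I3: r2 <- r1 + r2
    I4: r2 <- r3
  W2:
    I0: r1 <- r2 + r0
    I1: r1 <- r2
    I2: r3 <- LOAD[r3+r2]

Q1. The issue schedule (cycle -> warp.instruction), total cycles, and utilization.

cycle 0: W0.I0
cycle 1: W1.I0
cycle 2: W2.I0
cycle 3: W0.I1
cycle 4: W2.I1
cycle 5: W0.I2
cycle 6: W1.I1
cycle 7: W2.I2
cycle 8: W1.I2
cycle 9: idle
cycle 10: idle
cycle 11: idle
cycle 12: W1.I3
cycle 13: W1.I4

Answer: 14 cycles, utilization 11/14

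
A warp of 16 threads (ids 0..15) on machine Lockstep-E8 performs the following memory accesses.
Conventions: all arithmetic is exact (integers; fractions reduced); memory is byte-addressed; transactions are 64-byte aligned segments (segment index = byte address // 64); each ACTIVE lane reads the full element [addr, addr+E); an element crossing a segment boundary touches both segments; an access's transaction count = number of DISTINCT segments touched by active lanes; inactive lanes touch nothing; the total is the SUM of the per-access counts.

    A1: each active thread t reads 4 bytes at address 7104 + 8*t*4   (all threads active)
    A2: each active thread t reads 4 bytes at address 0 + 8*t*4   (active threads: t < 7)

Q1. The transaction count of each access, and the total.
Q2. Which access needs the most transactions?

A1: 8 transactions
A2: 4 transactions

Answer: 8,4; total 12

Answer: A1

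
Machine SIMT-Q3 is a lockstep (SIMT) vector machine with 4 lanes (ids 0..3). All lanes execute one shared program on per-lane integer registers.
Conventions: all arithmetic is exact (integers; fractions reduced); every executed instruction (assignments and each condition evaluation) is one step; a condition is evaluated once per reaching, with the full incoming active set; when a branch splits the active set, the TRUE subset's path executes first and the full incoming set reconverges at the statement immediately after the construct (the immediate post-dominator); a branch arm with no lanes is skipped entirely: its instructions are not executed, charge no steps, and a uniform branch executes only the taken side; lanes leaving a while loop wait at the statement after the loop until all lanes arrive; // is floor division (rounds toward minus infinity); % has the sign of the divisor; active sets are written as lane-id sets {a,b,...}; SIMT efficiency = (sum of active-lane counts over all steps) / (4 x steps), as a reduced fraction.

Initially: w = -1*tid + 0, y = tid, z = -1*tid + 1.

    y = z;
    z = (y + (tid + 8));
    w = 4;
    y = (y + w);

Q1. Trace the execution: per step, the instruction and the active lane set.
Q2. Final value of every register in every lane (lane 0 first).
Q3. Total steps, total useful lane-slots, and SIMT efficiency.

step 0: y <- z                       {0,1,2,3}
step 1: z <- (y + (tid + 8))         {0,1,2,3}
step 2: w <- 4                       {0,1,2,3}
step 3: y <- (y + w)                 {0,1,2,3}

Answer: 4 steps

w: 4,4,4,4
y: 5,4,3,2
z: 9,9,9,9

steps = 4; useful = 16; efficiency = 16/16 = 1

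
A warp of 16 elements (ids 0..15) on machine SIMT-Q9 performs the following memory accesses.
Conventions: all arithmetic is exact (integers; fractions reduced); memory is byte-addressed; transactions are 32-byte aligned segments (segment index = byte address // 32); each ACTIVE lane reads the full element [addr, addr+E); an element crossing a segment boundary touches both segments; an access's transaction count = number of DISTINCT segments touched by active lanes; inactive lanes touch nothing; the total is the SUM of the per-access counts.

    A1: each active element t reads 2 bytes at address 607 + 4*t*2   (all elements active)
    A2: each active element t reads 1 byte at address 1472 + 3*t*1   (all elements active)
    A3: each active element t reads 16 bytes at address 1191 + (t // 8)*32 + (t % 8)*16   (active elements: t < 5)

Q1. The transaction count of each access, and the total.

A1: 5 transactions
A2: 2 transactions
A3: 3 transactions

Answer: 5,2,3; total 10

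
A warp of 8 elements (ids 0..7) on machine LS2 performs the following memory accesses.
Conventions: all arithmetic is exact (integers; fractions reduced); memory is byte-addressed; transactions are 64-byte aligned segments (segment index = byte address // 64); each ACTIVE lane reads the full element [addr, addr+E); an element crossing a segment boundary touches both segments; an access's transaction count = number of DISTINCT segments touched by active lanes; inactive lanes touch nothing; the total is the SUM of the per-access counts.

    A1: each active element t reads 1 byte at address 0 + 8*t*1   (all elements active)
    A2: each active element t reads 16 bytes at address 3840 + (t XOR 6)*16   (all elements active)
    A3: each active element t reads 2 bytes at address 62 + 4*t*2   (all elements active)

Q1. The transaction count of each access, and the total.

A1: 1 transaction
A2: 2 transactions
A3: 2 transactions

Answer: 1,2,2; total 5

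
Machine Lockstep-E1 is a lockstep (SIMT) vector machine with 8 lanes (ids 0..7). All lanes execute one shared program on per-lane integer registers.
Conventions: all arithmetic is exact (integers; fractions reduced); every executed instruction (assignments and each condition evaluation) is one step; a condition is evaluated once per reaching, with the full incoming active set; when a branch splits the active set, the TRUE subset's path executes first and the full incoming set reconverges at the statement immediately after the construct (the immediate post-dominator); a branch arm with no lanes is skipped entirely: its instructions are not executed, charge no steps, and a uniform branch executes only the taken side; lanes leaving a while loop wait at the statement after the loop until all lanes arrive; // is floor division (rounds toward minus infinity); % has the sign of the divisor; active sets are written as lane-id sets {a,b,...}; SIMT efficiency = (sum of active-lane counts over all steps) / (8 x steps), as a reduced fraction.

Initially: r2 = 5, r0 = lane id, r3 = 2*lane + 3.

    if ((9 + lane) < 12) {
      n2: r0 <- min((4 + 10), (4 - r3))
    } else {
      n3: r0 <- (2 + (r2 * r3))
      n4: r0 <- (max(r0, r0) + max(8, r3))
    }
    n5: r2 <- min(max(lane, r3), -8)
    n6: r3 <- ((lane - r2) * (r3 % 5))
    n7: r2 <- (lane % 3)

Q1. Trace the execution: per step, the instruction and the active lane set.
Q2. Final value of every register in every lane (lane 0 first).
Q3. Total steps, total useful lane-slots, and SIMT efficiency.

step 0: eval ((9 + lane) < 12)       {0,1,2,3,4,5,6,7}
step 1: r0 <- min((4 + 10), (4 - r3)) {0,1,2}
step 2: r0 <- (2 + (r2 * r3))        {3,4,5,6,7}
step 3: r0 <- (max(r0, r0) + max(8, r3)) {3,4,5,6,7}
step 4: r2 <- min(max(lane, r3), -8) {0,1,2,3,4,5,6,7}
step 5: r3 <- ((lane - r2) * (r3 % 5)) {0,1,2,3,4,5,6,7}
step 6: r2 <- (lane % 3)             {0,1,2,3,4,5,6,7}

Answer: 7 steps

r2: 0,1,2,0,1,2,0,1
r0: 1,-1,-3,56,68,80,92,104
r3: 24,0,20,44,12,39,0,30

steps = 7; useful = 45; efficiency = 45/56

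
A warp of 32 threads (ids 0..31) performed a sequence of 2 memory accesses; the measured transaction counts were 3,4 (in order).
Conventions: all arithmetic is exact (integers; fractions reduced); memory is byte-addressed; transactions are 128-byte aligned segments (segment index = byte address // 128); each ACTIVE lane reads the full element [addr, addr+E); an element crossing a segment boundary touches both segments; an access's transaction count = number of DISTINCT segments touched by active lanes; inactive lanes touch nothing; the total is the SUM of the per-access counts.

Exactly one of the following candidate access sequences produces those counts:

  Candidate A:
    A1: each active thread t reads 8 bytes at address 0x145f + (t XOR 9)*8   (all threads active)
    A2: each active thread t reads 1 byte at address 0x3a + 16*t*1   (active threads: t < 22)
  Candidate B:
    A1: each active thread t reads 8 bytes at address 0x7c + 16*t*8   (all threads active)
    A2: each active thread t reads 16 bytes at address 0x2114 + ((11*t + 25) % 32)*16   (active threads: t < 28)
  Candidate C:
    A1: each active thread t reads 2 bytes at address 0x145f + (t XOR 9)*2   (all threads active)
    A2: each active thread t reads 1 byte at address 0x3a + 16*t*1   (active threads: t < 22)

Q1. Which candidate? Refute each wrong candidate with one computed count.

B: A1 gives 33 transactions, not 3
C: A1 gives 2 transactions, not 3
A: all counts match (3,4)

Answer: A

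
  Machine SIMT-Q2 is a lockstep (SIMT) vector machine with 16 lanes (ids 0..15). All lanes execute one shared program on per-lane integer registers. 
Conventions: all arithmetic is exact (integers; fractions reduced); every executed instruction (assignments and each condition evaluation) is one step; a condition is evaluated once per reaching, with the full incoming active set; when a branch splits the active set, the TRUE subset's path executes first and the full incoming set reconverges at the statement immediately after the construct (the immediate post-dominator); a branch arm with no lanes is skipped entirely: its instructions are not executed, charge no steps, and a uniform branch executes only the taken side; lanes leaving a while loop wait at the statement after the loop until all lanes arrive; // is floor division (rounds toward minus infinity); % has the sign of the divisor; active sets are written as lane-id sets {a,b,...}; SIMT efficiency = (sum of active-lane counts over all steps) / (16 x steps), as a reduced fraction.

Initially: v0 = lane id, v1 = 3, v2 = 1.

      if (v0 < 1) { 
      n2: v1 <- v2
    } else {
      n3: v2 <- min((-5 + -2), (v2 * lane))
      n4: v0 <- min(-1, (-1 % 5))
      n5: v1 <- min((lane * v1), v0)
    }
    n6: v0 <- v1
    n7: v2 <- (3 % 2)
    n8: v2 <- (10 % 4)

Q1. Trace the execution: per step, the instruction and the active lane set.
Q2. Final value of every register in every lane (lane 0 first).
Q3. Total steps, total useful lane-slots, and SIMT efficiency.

step 0: eval (v0 < 1)                {0,1,2,3,4,5,6,7,8,9,10,11,12,13,14,15}
step 1: v1 <- v2                     {0}
step 2: v2 <- min((-5 + -2), (v2 * lane)) {1,2,3,4,5,6,7,8,9,10,11,12,13,14,15}
step 3: v0 <- min(-1, (-1 % 5))      {1,2,3,4,5,6,7,8,9,10,11,12,13,14,15}
step 4: v1 <- min((lane * v1), v0)   {1,2,3,4,5,6,7,8,9,10,11,12,13,14,15}
step 5: v0 <- v1                     {0,1,2,3,4,5,6,7,8,9,10,11,12,13,14,15}
step 6: v2 <- (3 % 2)                {0,1,2,3,4,5,6,7,8,9,10,11,12,13,14,15}
step 7: v2 <- (10 % 4)               {0,1,2,3,4,5,6,7,8,9,10,11,12,13,14,15}

Answer: 8 steps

v0: 1,-1,-1,-1,-1,-1,-1,-1,-1,-1,-1,-1,-1,-1,-1,-1
v1: 1,-1,-1,-1,-1,-1,-1,-1,-1,-1,-1,-1,-1,-1,-1,-1
v2: 2,2,2,2,2,2,2,2,2,2,2,2,2,2,2,2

steps = 8; useful = 110; efficiency = 110/128 = 55/64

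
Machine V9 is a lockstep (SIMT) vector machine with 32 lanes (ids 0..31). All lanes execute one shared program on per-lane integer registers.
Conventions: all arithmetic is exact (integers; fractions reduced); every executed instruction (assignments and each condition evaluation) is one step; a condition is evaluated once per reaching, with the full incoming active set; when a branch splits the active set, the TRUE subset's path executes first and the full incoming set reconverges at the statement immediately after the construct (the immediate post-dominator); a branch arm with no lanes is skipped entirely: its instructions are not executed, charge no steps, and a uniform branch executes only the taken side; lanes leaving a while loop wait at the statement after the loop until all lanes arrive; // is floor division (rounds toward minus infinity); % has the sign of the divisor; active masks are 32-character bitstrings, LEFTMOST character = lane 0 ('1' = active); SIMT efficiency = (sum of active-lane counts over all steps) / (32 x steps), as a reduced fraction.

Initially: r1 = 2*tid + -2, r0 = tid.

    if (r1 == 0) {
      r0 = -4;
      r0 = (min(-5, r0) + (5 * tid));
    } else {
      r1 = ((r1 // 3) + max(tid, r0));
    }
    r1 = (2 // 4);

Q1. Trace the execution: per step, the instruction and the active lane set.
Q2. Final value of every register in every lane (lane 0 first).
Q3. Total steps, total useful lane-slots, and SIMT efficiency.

step 0: eval (r1 == 0)               11111111111111111111111111111111
step 1: r0 <- -4                     01000000000000000000000000000000
step 2: r0 <- (min(-5, r0) + (5 * tid)) 01000000000000000000000000000000
step 3: r1 <- ((r1 // 3) + max(tid, r0)) 10111111111111111111111111111111
step 4: r1 <- (2 // 4)               11111111111111111111111111111111

Answer: 5 steps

r1: 0,0,0,0,0,0,0,0,0,0,0,0,0,0,0,0,0,0,0,0,0,0,0,0,0,0,0,0,0,0,0,0
r0: 0,0,2,3,4,5,6,7,8,9,10,11,12,13,14,15,16,17,18,19,20,21,22,23,24,25,26,27,28,29,30,31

steps = 5; useful = 97; efficiency = 97/160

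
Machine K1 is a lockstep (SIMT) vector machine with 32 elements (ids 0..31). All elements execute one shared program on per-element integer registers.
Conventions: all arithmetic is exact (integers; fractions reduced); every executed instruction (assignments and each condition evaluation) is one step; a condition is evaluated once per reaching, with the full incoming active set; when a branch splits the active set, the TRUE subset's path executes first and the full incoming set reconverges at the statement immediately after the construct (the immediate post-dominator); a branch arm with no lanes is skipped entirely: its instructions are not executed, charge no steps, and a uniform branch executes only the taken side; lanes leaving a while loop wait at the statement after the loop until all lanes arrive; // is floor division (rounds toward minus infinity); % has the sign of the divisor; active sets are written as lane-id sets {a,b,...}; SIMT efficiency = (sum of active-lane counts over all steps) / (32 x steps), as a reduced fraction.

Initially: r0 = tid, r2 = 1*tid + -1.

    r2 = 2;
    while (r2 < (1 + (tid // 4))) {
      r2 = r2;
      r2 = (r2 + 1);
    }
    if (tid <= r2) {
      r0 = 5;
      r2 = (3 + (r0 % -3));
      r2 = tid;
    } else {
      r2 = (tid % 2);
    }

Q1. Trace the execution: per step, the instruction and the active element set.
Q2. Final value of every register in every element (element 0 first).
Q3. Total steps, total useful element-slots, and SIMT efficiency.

step 0: r2 <- 2                      {0,1,2,3,4,5,6,7,8,9,10,11,12,13,14,15,16,17,18,19,20,21,22,23,24,25,26,27,28,29,30,31}
step 1: eval (r2 < (1 + (tid // 4))) {0,1,2,3,4,5,6,7,8,9,10,11,12,13,14,15,16,17,18,19,20,21,22,23,24,25,26,27,28,29,30,31}
step 2: r2 <- r2                     {8,9,10,11,12,13,14,15,16,17,18,19,20,21,22,23,24,25,26,27,28,29,30,31}
step 3: r2 <- (r2 + 1)               {8,9,10,11,12,13,14,15,16,17,18,19,20,21,22,23,24,25,26,27,28,29,30,31}
step 4: eval (r2 < (1 + (tid // 4))) {8,9,10,11,12,13,14,15,16,17,18,19,20,21,22,23,24,25,26,27,28,29,30,31}
step 5: r2 <- r2                     {12,13,14,15,16,17,18,19,20,21,22,23,24,25,26,27,28,29,30,31}
step 6: r2 <- (r2 + 1)               {12,13,14,15,16,17,18,19,20,21,22,23,24,25,26,27,28,29,30,31}
step 7: eval (r2 < (1 + (tid // 4))) {12,13,14,15,16,17,18,19,20,21,22,23,24,25,26,27,28,29,30,31}
step 8: r2 <- r2                     {16,17,18,19,20,21,22,23,24,25,26,27,28,29,30,31}
step 9: r2 <- (r2 + 1)               {16,17,18,19,20,21,22,23,24,25,26,27,28,29,30,31}
step 10: eval (r2 < (1 + (tid // 4))) {16,17,18,19,20,21,22,23,24,25,26,27,28,29,30,31}
step 11: r2 <- r2                     {20,21,22,23,24,25,26,27,28,29,30,31}
step 12: r2 <- (r2 + 1)               {20,21,22,23,24,25,26,27,28,29,30,31}
step 13: eval (r2 < (1 + (tid // 4))) {20,21,22,23,24,25,26,27,28,29,30,31}
step 14: r2 <- r2                     {24,25,26,27,28,29,30,31}
step 15: r2 <- (r2 + 1)               {24,25,26,27,28,29,30,31}
step 16: eval (r2 < (1 + (tid // 4))) {24,25,26,27,28,29,30,31}
step 17: r2 <- r2                     {28,29,30,31}
step 18: r2 <- (r2 + 1)               {28,29,30,31}
step 19: eval (r2 < (1 + (tid // 4))) {28,29,30,31}
step 20: eval (tid <= r2)             {0,1,2,3,4,5,6,7,8,9,10,11,12,13,14,15,16,17,18,19,20,21,22,23,24,25,26,27,28,29,30,31}
step 21: r0 <- 5                      {0,1,2}
step 22: r2 <- (3 + (r0 % -3))        {0,1,2}
step 23: r2 <- tid                    {0,1,2}
step 24: r2 <- (tid % 2)              {3,4,5,6,7,8,9,10,11,12,13,14,15,16,17,18,19,20,21,22,23,24,25,26,27,28,29,30,31}

Answer: 25 steps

r0: 5,5,5,3,4,5,6,7,8,9,10,11,12,13,14,15,16,17,18,19,20,21,22,23,24,25,26,27,28,29,30,31
r2: 0,1,2,1,0,1,0,1,0,1,0,1,0,1,0,1,0,1,0,1,0,1,0,1,0,1,0,1,0,1,0,1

steps = 25; useful = 386; efficiency = 386/800 = 193/400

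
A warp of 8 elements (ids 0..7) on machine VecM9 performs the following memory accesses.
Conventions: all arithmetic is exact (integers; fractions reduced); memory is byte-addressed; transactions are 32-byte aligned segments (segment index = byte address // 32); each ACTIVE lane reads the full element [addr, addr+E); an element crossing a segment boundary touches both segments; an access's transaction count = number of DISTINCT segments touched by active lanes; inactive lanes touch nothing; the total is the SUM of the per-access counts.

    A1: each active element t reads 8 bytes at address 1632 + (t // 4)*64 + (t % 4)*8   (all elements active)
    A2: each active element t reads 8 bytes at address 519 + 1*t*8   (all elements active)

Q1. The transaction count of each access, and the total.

A1: 2 transactions
A2: 3 transactions

Answer: 2,3; total 5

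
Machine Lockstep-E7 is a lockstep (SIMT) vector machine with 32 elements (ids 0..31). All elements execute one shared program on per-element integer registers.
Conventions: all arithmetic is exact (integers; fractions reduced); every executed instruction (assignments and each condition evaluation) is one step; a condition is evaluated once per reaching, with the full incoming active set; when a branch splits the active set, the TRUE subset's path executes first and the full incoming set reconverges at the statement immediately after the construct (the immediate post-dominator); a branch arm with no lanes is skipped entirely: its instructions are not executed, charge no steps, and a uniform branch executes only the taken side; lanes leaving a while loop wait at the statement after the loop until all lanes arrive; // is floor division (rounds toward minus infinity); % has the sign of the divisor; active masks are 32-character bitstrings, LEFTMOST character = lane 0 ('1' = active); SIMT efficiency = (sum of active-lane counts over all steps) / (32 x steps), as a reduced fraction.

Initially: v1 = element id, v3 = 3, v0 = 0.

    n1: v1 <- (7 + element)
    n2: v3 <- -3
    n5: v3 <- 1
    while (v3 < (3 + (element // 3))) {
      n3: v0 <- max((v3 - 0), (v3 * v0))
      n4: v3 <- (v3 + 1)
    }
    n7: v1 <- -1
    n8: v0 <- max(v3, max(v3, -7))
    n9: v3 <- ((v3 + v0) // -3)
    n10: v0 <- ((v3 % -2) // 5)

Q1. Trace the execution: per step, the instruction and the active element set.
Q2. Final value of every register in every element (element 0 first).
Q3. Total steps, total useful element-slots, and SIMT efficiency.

step 0: v1 <- (7 + element)          11111111111111111111111111111111
step 1: v3 <- -3                     11111111111111111111111111111111
step 2: v3 <- 1                      11111111111111111111111111111111
step 3: eval (v3 < (3 + (element // 3))) 11111111111111111111111111111111
step 4: v0 <- max((v3 - 0), (v3 * v0)) 11111111111111111111111111111111
step 5: v3 <- (v3 + 1)               11111111111111111111111111111111
step 6: eval (v3 < (3 + (element // 3))) 11111111111111111111111111111111
step 7: v0 <- max((v3 - 0), (v3 * v0)) 11111111111111111111111111111111
step 8: v3 <- (v3 + 1)               11111111111111111111111111111111
step 9: eval (v3 < (3 + (element // 3))) 11111111111111111111111111111111
step 10: v0 <- max((v3 - 0), (v3 * v0)) 00011111111111111111111111111111
step 11: v3 <- (v3 + 1)               00011111111111111111111111111111
step 12: eval (v3 < (3 + (element // 3))) 00011111111111111111111111111111
step 13: v0 <- max((v3 - 0), (v3 * v0)) 00000011111111111111111111111111
step 14: v3 <- (v3 + 1)               00000011111111111111111111111111
step 15: eval (v3 < (3 + (element // 3))) 00000011111111111111111111111111
step 16: v0 <- max((v3 - 0), (v3 * v0)) 00000000011111111111111111111111
step 17: v3 <- (v3 + 1)               00000000011111111111111111111111
step 18: eval (v3 < (3 + (element // 3))) 00000000011111111111111111111111
step 19: v0 <- max((v3 - 0), (v3 * v0)) 00000000000011111111111111111111
step 20: v3 <- (v3 + 1)               00000000000011111111111111111111
step 21: eval (v3 < (3 + (element // 3))) 00000000000011111111111111111111
step 22: v0 <- max((v3 - 0), (v3 * v0)) 00000000000000011111111111111111
step 23: v3 <- (v3 + 1)               00000000000000011111111111111111
step 24: eval (v3 < (3 + (element // 3))) 00000000000000011111111111111111
step 25: v0 <- max((v3 - 0), (v3 * v0)) 00000000000000000011111111111111
step 26: v3 <- (v3 + 1)               00000000000000000011111111111111
step 27: eval (v3 < (3 + (element // 3))) 00000000000000000011111111111111
step 28: v0 <- max((v3 - 0), (v3 * v0)) 00000000000000000000011111111111
step 29: v3 <- (v3 + 1)               00000000000000000000011111111111
step 30: eval (v3 < (3 + (element // 3))) 00000000000000000000011111111111
step 31: v0 <- max((v3 - 0), (v3 * v0)) 00000000000000000000000011111111
step 32: v3 <- (v3 + 1)               00000000000000000000000011111111
step 33: eval (v3 < (3 + (element // 3))) 00000000000000000000000011111111
step 34: v0 <- max((v3 - 0), (v3 * v0)) 00000000000000000000000000011111
step 35: v3 <- (v3 + 1)               00000000000000000000000000011111
step 36: eval (v3 < (3 + (element // 3))) 00000000000000000000000000011111
step 37: v0 <- max((v3 - 0), (v3 * v0)) 00000000000000000000000000000011
step 38: v3 <- (v3 + 1)               00000000000000000000000000000011
step 39: eval (v3 < (3 + (element // 3))) 00000000000000000000000000000011
step 40: v1 <- -1                     11111111111111111111111111111111
step 41: v0 <- max(v3, max(v3, -7))   11111111111111111111111111111111
step 42: v3 <- ((v3 + v0) // -3)      11111111111111111111111111111111
step 43: v0 <- ((v3 % -2) // 5)       11111111111111111111111111111111

Answer: 44 steps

v1: -1,-1,-1,-1,-1,-1,-1,-1,-1,-1,-1,-1,-1,-1,-1,-1,-1,-1,-1,-1,-1,-1,-1,-1,-1,-1,-1,-1,-1,-1,-1,-1
v3: -2,-2,-2,-3,-3,-3,-4,-4,-4,-4,-4,-4,-5,-5,-5,-6,-6,-6,-6,-6,-6,-7,-7,-7,-8,-8,-8,-8,-8,-8,-9,-9
v0: 0,0,0,-1,-1,-1,0,0,0,0,0,0,-1,-1,-1,0,0,0,0,0,0,-1,-1,-1,0,0,0,0,0,0,-1,-1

steps = 44; useful = 913; efficiency = 913/1408 = 83/128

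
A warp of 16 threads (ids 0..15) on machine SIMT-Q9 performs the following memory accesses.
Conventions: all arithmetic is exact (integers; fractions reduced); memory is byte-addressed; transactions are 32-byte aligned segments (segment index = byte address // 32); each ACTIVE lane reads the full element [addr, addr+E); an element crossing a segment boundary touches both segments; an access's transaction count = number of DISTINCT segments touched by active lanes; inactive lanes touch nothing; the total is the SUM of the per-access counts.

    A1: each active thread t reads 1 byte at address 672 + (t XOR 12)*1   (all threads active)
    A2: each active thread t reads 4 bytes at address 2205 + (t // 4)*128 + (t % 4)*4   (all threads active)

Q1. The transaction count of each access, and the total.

A1: 1 transaction
A2: 8 transactions

Answer: 1,8; total 9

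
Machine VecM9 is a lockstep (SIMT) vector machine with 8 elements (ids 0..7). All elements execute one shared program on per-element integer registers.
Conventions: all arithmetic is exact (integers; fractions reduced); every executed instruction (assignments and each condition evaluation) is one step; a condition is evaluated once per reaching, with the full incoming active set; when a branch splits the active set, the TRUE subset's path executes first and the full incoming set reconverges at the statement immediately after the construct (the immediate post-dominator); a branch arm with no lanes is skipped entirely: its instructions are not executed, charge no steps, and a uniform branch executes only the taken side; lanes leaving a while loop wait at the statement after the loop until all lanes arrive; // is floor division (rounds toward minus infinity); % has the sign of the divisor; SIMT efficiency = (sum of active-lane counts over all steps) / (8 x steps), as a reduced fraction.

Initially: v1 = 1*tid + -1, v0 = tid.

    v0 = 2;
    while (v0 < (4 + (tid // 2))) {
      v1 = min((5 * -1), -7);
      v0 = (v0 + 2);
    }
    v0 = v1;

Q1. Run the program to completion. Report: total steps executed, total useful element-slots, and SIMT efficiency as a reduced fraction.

Answer: 12 steps, 72 useful, 3/4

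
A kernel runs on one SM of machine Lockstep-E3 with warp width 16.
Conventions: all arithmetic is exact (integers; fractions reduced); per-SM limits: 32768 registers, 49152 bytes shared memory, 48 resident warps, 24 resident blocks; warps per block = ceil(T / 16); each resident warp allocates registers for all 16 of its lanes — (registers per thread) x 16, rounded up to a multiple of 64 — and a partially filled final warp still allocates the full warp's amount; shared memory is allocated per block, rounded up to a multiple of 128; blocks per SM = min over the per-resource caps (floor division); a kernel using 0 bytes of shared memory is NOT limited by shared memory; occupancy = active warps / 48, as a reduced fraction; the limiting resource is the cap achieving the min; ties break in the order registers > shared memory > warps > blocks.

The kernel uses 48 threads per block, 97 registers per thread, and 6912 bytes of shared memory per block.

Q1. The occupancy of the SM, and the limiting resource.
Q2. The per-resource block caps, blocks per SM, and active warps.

Answer: occupancy 3/8, limited by registers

registers: 6 blocks
shared memory: 7 blocks
warps: 16 blocks
blocks: 24 blocks

Answer: 6 blocks, 18 active warps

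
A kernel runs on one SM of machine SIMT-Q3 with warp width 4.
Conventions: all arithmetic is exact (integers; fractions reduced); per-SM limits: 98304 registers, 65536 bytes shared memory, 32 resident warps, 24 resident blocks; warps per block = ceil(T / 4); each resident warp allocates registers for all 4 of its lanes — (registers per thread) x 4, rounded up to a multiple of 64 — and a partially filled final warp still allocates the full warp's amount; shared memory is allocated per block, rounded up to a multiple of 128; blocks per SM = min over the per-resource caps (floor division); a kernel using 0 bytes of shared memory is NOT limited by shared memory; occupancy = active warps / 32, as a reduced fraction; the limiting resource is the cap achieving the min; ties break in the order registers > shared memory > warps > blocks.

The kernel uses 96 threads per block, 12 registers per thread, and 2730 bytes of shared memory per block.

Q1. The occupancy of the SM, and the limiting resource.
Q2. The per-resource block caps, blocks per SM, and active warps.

Answer: occupancy 3/4, limited by warps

registers: 64 blocks
shared memory: 23 blocks
warps: 1 block
blocks: 24 blocks

Answer: 1 block, 24 active warps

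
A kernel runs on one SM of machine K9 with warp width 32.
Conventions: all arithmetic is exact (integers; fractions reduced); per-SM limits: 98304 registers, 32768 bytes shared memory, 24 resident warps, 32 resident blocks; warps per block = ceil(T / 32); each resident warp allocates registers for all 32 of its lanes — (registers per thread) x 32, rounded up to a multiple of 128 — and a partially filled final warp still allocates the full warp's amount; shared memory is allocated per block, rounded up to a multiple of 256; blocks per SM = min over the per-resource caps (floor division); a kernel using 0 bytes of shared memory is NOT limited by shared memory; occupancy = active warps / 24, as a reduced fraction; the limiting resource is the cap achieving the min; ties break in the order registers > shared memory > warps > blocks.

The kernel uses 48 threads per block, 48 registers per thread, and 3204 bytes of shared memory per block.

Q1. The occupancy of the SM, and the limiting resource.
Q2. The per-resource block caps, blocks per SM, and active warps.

Answer: occupancy 3/4, limited by shared memory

registers: 32 blocks
shared memory: 9 blocks
warps: 12 blocks
blocks: 32 blocks

Answer: 9 blocks, 18 active warps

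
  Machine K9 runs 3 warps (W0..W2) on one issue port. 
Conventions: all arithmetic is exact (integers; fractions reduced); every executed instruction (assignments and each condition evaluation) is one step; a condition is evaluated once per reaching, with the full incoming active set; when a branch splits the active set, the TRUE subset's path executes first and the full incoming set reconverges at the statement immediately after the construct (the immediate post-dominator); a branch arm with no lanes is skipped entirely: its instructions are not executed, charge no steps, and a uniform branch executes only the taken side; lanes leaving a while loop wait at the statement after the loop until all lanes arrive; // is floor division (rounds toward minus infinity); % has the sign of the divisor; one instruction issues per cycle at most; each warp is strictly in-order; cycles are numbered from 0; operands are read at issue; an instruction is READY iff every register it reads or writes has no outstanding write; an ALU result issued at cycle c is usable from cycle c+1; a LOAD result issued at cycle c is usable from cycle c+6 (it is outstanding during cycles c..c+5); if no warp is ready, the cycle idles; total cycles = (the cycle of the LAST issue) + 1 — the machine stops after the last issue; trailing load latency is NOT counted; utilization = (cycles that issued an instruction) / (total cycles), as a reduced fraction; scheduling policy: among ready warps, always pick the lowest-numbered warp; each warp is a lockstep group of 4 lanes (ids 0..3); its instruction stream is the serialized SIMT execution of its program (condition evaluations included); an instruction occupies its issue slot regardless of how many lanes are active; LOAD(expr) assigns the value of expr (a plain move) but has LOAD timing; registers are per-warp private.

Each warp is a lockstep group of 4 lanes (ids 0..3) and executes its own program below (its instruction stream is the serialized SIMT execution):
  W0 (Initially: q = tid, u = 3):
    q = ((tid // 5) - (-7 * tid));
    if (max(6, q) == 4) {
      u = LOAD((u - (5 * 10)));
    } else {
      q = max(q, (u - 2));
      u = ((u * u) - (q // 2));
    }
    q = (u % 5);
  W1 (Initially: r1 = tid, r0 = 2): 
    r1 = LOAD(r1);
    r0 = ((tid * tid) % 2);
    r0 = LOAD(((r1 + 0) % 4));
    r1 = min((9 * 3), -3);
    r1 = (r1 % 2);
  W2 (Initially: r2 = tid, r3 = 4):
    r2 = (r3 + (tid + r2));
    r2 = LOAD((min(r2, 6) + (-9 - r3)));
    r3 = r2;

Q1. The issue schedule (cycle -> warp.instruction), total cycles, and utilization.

cycle 0: W0.I0
cycle 1: W0.I1
cycle 2: W0.I2
cycle 3: W0.I3
cycle 4: W0.I4
cycle 5: W1.I0
cycle 6: W1.I1
cycle 7: W2.I0
cycle 8: W2.I1
cycle 9: idle
cycle 10: idle
cycle 11: W1.I2
cycle 12: W1.I3
cycle 13: W1.I4
cycle 14: W2.I2

Answer: 15 cycles, utilization 13/15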